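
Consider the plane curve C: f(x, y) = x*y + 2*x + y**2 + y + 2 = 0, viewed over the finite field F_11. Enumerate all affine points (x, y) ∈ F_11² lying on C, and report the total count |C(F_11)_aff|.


Affine F_11-points: {(0, 4), (0, 6), (6, 1), (6, 3), (7, 7), (8, 5), (8, 8), (9, 2), (9, 10), (10, 0)}; count = 10.

For each of the 121 pairs (x, y) ∈ F_11², evaluate f(x, y) mod 11. Record the zeros.
  x = 0: [0↦2, 1↦4, 2↦8, 3↦3, 4↦0, 5↦10, 6↦0, 7↦3, 8↦8, 9↦4, 10↦2]  zeros at y ∈ {4, 6}
  x = 1: [0↦4, 1↦7, 2↦1, 3↦8, 4↦6, 5↦6, 6↦8, 7↦1, 8↦7, 9↦4, 10↦3]  zeros at y ∈ ∅
  x = 2: [0↦6, 1↦10, 2↦5, 3↦2, 4↦1, 5↦2, 6↦5, 7↦10, 8↦6, 9↦4, 10↦4]  zeros at y ∈ ∅
  x = 3: [0↦8, 1↦2, 2↦9, 3↦7, 4↦7, 5↦9, 6↦2, 7↦8, 8↦5, 9↦4, 10↦5]  zeros at y ∈ ∅
  x = 4: [0↦10, 1↦5, 2↦2, 3↦1, 4↦2, 5↦5, 6↦10, 7↦6, 8↦4, 9↦4, 10↦6]  zeros at y ∈ ∅
  x = 5: [0↦1, 1↦8, 2↦6, 3↦6, 4↦8, 5↦1, 6↦7, 7↦4, 8↦3, 9↦4, 10↦7]  zeros at y ∈ ∅
  x = 6: [0↦3, 1↦0, 2↦10, 3↦0, 4↦3, 5↦8, 6↦4, 7↦2, 8↦2, 9↦4, 10↦8]  zeros at y ∈ {1, 3}
  x = 7: [0↦5, 1↦3, 2↦3, 3↦5, 4↦9, 5↦4, 6↦1, 7↦0, 8↦1, 9↦4, 10↦9]  zeros at y ∈ {7}
  x = 8: [0↦7, 1↦6, 2↦7, 3↦10, 4↦4, 5↦0, 6↦9, 7↦9, 8↦0, 9↦4, 10↦10]  zeros at y ∈ {5, 8}
  x = 9: [0↦9, 1↦9, 2↦0, 3↦4, 4↦10, 5↦7, 6↦6, 7↦7, 8↦10, 9↦4, 10↦0]  zeros at y ∈ {2, 10}
  x = 10: [0↦0, 1↦1, 2↦4, 3↦9, 4↦5, 5↦3, 6↦3, 7↦5, 8↦9, 9↦4, 10↦1]  zeros at y ∈ {0}
Collecting zeros: affine points = {(0, 4), (0, 6), (6, 1), (6, 3), (7, 7), (8, 5), (8, 8), (9, 2), (9, 10), (10, 0)}.
Total count |C(F_11)_aff| = 10.


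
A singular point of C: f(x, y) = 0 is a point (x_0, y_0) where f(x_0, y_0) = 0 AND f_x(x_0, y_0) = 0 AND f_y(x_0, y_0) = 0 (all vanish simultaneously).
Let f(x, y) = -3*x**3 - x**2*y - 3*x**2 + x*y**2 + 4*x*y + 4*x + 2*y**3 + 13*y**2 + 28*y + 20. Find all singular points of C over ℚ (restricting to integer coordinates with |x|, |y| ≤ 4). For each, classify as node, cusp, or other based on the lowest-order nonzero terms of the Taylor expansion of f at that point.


Singular points: {(0, -2)}; classification: node.

Compute partial derivatives:
  f_x = -9*x**2 - 2*x*y - 6*x + y**2 + 4*y + 4.
  f_y = -x**2 + 2*x*y + 4*x + 6*y**2 + 26*y + 28.
Scan x_0 ∈ {−4, ..., 4}. For each x_0, f_y(x_0, y) is a polynomial in y; find its integer roots y ∈ {−4, ..., 4}, then test f_x and f at those candidates.
  x = -4: f_y(-4, y) = 6*y**2 + 18*y - 4; no integer root y with |y| ≤ 4.
  x = -3: f_y(-3, y) = 6*y**2 + 20*y + 7; no integer root y with |y| ≤ 4.
  x = -2: f_y(-2, y) = 6*y**2 + 22*y + 16; vanishes at y ∈ {-1}. (-2, -1): f_x = -27 ≠ 0.
  x = -1: f_y(-1, y) = 6*y**2 + 24*y + 23; no integer root y with |y| ≤ 4.
  x = 0: f_y(0, y) = 6*y**2 + 26*y + 28; vanishes at y ∈ {-2}. (0, -2): f_x = 0, f = 0 — SINGULAR.
  x = 1: f_y(1, y) = 6*y**2 + 28*y + 31; no integer root y with |y| ≤ 4.
  x = 2: f_y(2, y) = 6*y**2 + 30*y + 32; no integer root y with |y| ≤ 4.
  x = 3: f_y(3, y) = 6*y**2 + 32*y + 31; no integer root y with |y| ≤ 4.
  x = 4: f_y(4, y) = 6*y**2 + 34*y + 28; vanishes at y ∈ {-1}. (4, -1): f_x = -159 ≠ 0.
Only singular point on the grid: (0, -2).
Classify: substitute x = 0 + u, y = -2 + v and expand: f = -3*u**3 - u**2*v - u**2 + u*v**2 + 2*v**3 + v**2.
No constant or linear terms (consistent with a singular point). Quadratic part: -u**2 + v**2. Cubic part: -3*u**3 - u**2*v + u*v**2 + 2*v**3.
The quadratic part v**2 - u**2 = (v − u)(v + u) splits into two distinct linear factors, so there are two distinct tangent lines y − -2 = ±(x − 0) — this is a node (ordinary double point).
Classification: node.


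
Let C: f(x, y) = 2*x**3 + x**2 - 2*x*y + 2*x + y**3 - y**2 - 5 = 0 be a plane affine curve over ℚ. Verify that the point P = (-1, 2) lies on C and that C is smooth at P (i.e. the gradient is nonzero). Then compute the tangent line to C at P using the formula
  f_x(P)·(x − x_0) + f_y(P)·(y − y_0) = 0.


Tangent line at P: 2*x + 10*y - 18 = 0.

Step 1: f(-1, 2) = 0, so P lies on C.
Step 2: partial derivatives
  f_x(x, y) = 6*x**2 + 2*x - 2*y + 2, f_y(x, y) = -2*x + 3*y**2 - 2*y.
  f_x(P) = 2, f_y(P) = 10 (gradient nonzero, so P is smooth).
Step 3: tangent line at P: 2·(x − -1) + 10·(y − 2) = 0.
Expanding: 2*x + 10*y - 18 = 0.


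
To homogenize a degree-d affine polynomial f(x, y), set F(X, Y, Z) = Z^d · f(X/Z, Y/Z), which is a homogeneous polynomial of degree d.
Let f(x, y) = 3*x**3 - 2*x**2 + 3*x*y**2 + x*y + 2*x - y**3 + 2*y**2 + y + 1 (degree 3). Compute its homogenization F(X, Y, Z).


F(X, Y, Z) = 3*X**3 - 2*X**2*Z + 3*X*Y**2 + X*Y*Z + 2*X*Z**2 - Y**3 + 2*Y**2*Z + Y*Z**2 + Z**3

deg(f) = 3.
Substitute x = X/Z, y = Y/Z into f, then multiply by Z^3.
  monomial 3·x^3·y^0 ↦ 3·X^3·Y^0·Z^0.
  monomial -2·x^2·y^0 ↦ -2·X^2·Y^0·Z^1.
  monomial 3·x^1·y^2 ↦ 3·X^1·Y^2·Z^0.
  monomial 1·x^1·y^1 ↦ 1·X^1·Y^1·Z^1.
  monomial 2·x^1·y^0 ↦ 2·X^1·Y^0·Z^2.
  monomial -1·x^0·y^3 ↦ -1·X^0·Y^3·Z^0.
  monomial 2·x^0·y^2 ↦ 2·X^0·Y^2·Z^1.
  monomial 1·x^0·y^1 ↦ 1·X^0·Y^1·Z^2.
  monomial 1·x^0·y^0 ↦ 1·X^0·Y^0·Z^3.
Collecting: F(X, Y, Z) = 3*X**3 - 2*X**2*Z + 3*X*Y**2 + X*Y*Z + 2*X*Z**2 - Y**3 + 2*Y**2*Z + Y*Z**2 + Z**3.


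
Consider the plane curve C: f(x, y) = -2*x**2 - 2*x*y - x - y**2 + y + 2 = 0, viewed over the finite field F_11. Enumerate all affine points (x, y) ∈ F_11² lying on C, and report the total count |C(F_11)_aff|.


Affine F_11-points: {(0, 2), (0, 10), (3, 2), (3, 4), (4, 7), (4, 8), (5, 6), (5, 7), (6, 1), (6, 10), (9, 1), (9, 4)}; count = 12.

For each of the 121 pairs (x, y) ∈ F_11², evaluate f(x, y) mod 11. Record the zeros.
  x = 0: [0↦2, 1↦2, 2↦0, 3↦7, 4↦1, 5↦4, 6↦5, 7↦4, 8↦1, 9↦7, 10↦0]  zeros at y ∈ {2, 10}
  x = 1: [0↦10, 1↦8, 2↦4, 3↦9, 4↦1, 5↦2, 6↦1, 7↦9, 8↦4, 9↦8, 10↦10]  zeros at y ∈ ∅
  x = 2: [0↦3, 1↦10, 2↦4, 3↦7, 4↦8, 5↦7, 6↦4, 7↦10, 8↦3, 9↦5, 10↦5]  zeros at y ∈ ∅
  x = 3: [0↦3, 1↦8, 2↦0, 3↦1, 4↦0, 5↦8, 6↦3, 7↦7, 8↦9, 9↦9, 10↦7]  zeros at y ∈ {2, 4}
  x = 4: [0↦10, 1↦2, 2↦3, 3↦2, 4↦10, 5↦5, 6↦9, 7↦0, 8↦0, 9↦9, 10↦5]  zeros at y ∈ {7, 8}
  x = 5: [0↦2, 1↦3, 2↦2, 3↦10, 4↦5, 5↦9, 6↦0, 7↦0, 8↦9, 9↦5, 10↦10]  zeros at y ∈ {6, 7}
  x = 6: [0↦1, 1↦0, 2↦8, 3↦3, 4↦7, 5↦9, 6↦9, 7↦7, 8↦3, 9↦8, 10↦0]  zeros at y ∈ {1, 10}
  x = 7: [0↦7, 1↦4, 2↦10, 3↦3, 4↦5, 5↦5, 6↦3, 7↦10, 8↦4, 9↦7, 10↦8]  zeros at y ∈ ∅
  x = 8: [0↦9, 1↦4, 2↦8, 3↦10, 4↦10, 5↦8, 6↦4, 7↦9, 8↦1, 9↦2, 10↦1]  zeros at y ∈ ∅
  x = 9: [0↦7, 1↦0, 2↦2, 3↦2, 4↦0, 5↦7, 6↦1, 7↦4, 8↦5, 9↦4, 10↦1]  zeros at y ∈ {1, 4}
  x = 10: [0↦1, 1↦3, 2↦3, 3↦1, 4↦8, 5↦2, 6↦5, 7↦6, 8↦5, 9↦2, 10↦8]  zeros at y ∈ ∅
Collecting zeros: affine points = {(0, 2), (0, 10), (3, 2), (3, 4), (4, 7), (4, 8), (5, 6), (5, 7), (6, 1), (6, 10), (9, 1), (9, 4)}.
Total count |C(F_11)_aff| = 12.


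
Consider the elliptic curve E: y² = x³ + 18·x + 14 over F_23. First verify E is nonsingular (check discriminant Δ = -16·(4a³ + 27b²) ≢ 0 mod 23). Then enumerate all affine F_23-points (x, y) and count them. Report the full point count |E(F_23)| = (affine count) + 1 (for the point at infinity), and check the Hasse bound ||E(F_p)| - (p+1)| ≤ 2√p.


Affine points = {(2, 9), (2, 14), (3, 7), (3, 16), (4, 9), (4, 14), (6, 4), (6, 19), (7, 0), (8, 7), (8, 16), (9, 10), (9, 13), (11, 5), (11, 18), (12, 7), (12, 16), (15, 5), (15, 18), (17, 9), (17, 14), (18, 11), (18, 12), (19, 4), (19, 19), (20, 5), (20, 18), (21, 4), (21, 19), (22, 8), (22, 15)}; affine count = 31; |E(F_23)| = 32.

Discriminant check: Δ ∝ 4a³ + 27b² = 4·18³ + 27·14² = 4·5832 + 27·196 ≡ 8 (mod 23). Nonzero ⇒ E is nonsingular.
For each x ∈ F_23, compute rhs = x³ + 18·x + 14 mod 23, then count y ∈ F_23 with y² ≡ rhs.
  x = 0: rhs = 14, matching y values: none (0 points).
  x = 1: rhs = 10, matching y values: none (0 points).
  x = 2: rhs = 12, matching y values: 9, 14 (2 points).
  x = 3: rhs = 3, matching y values: 7, 16 (2 points).
  x = 4: rhs = 12, matching y values: 9, 14 (2 points).
  x = 5: rhs = 22, matching y values: none (0 points).
  x = 6: rhs = 16, matching y values: 4, 19 (2 points).
  x = 7: rhs = 0, matching y values: 0 (1 points).
  x = 8: rhs = 3, matching y values: 7, 16 (2 points).
  x = 9: rhs = 8, matching y values: 10, 13 (2 points).
  x = 10: rhs = 21, matching y values: none (0 points).
  x = 11: rhs = 2, matching y values: 5, 18 (2 points).
  x = 12: rhs = 3, matching y values: 7, 16 (2 points).
  x = 13: rhs = 7, matching y values: none (0 points).
  x = 14: rhs = 20, matching y values: none (0 points).
  x = 15: rhs = 2, matching y values: 5, 18 (2 points).
  x = 16: rhs = 5, matching y values: none (0 points).
  x = 17: rhs = 12, matching y values: 9, 14 (2 points).
  x = 18: rhs = 6, matching y values: 11, 12 (2 points).
  x = 19: rhs = 16, matching y values: 4, 19 (2 points).
  x = 20: rhs = 2, matching y values: 5, 18 (2 points).
  x = 21: rhs = 16, matching y values: 4, 19 (2 points).
  x = 22: rhs = 18, matching y values: 8, 15 (2 points).
Total affine count: 31.
Full point count |E(F_23)| = 31 + 1 = 32.
Hasse bound: |32 − (23+1)| = |8| = 8 ≤ 2√23 ≈ 9.5917 ✓.


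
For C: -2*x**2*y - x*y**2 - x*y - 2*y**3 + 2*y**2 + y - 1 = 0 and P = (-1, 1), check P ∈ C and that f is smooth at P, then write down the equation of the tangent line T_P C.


Tangent line at P: 2*x + 2 = 0.

Step 1: f(-1, 1) = 0, so P lies on C.
Step 2: partial derivatives
  f_x(x, y) = -4*x*y - y**2 - y, f_y(x, y) = -2*x**2 - 2*x*y - x - 6*y**2 + 4*y + 1.
  f_x(P) = 2, f_y(P) = 0 (gradient nonzero, so P is smooth).
Step 3: tangent line at P: 2·(x − -1) + 0·(y − 1) = 0.
Expanding: 2*x + 2 = 0.


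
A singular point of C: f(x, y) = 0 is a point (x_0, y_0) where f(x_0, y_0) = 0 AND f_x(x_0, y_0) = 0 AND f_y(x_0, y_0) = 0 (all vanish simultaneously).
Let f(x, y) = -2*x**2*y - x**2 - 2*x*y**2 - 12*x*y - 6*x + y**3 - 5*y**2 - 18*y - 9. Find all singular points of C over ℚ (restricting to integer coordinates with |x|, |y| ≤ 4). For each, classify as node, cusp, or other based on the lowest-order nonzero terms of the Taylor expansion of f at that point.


Singular points: {(-3, 0)}; classification: node.

Compute partial derivatives:
  f_x = -4*x*y - 2*x - 2*y**2 - 12*y - 6.
  f_y = -2*x**2 - 4*x*y - 12*x + 3*y**2 - 10*y - 18.
Scan x_0 ∈ {−4, ..., 4}. For each x_0, f_y(x_0, y) is a polynomial in y; find its integer roots y ∈ {−4, ..., 4}, then test f_x and f at those candidates.
  x = -4: f_y(-4, y) = 3*y**2 + 6*y - 2; no integer root y with |y| ≤ 4.
  x = -3: f_y(-3, y) = 3*y**2 + 2*y; vanishes at y ∈ {0}. (-3, 0): f_x = 0, f = 0 — SINGULAR.
  x = -2: f_y(-2, y) = 3*y**2 - 2*y - 2; no integer root y with |y| ≤ 4.
  x = -1: f_y(-1, y) = 3*y**2 - 6*y - 8; no integer root y with |y| ≤ 4.
  x = 0: f_y(0, y) = 3*y**2 - 10*y - 18; no integer root y with |y| ≤ 4.
  x = 1: f_y(1, y) = 3*y**2 - 14*y - 32; no integer root y with |y| ≤ 4.
  x = 2: f_y(2, y) = 3*y**2 - 18*y - 50; no integer root y with |y| ≤ 4.
  x = 3: f_y(3, y) = 3*y**2 - 22*y - 72; no integer root y with |y| ≤ 4.
  x = 4: f_y(4, y) = 3*y**2 - 26*y - 98; no integer root y with |y| ≤ 4.
Only singular point on the grid: (-3, 0).
Classify: substitute x = -3 + u, y = 0 + v and expand: f = -2*u**2*v - u**2 - 2*u*v**2 + v**3 + v**2.
No constant or linear terms (consistent with a singular point). Quadratic part: -u**2 + v**2. Cubic part: -2*u**2*v - 2*u*v**2 + v**3.
The quadratic part v**2 - u**2 = (v − u)(v + u) splits into two distinct linear factors, so there are two distinct tangent lines y − 0 = ±(x − -3) — this is a node (ordinary double point).
Classification: node.


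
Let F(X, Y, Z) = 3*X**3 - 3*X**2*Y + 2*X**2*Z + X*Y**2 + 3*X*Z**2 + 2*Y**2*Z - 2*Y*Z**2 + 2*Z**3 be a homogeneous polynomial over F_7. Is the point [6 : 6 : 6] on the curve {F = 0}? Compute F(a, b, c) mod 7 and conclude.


F(6,6,6) ≡ 6 (mod 7); P is NOT on the curve.

Evaluate F(6, 6, 6) term-by-term (mod 7).
  3*X**3 ↦ 3·216·1·1 = 648
  -3*X**2*Y ↦ -3·36·6·1 = -648
  2*X**2*Z ↦ 2·36·1·6 = 432
  X*Y**2 ↦ 1·6·36·1 = 216
  3*X*Z**2 ↦ 3·6·1·36 = 648
  2*Y**2*Z ↦ 2·1·36·6 = 432
  -2*Y*Z**2 ↦ -2·1·6·36 = -432
  2*Z**3 ↦ 2·1·1·216 = 432
Sum: F(6, 6, 6) = (648) + (-648) + (432) + (216) + (648) + (432) + (-432) + (432) = 1728.
Reducing mod 7: 1728 ≡ 6 (mod 7).
Since F(a, b, c) ≡ 6 ≠ 0 (mod 7), P does NOT lie on the curve.


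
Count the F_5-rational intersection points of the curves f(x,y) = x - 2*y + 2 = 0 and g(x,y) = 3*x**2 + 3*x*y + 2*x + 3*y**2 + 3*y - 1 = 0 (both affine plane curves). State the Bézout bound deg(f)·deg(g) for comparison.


Common zeros: {(0, 1), (2, 2)}; count = 2; Bézout bound = 2.

deg(f) = 1, deg(g) = 2, so Bézout bound = 2.
Scan x ∈ F_5. For each x, list the y ∈ F_5 with f(x, y) ≡ 0 and those with g(x, y) ≡ 0 (mod 5); the common zeros in that column are the intersection.
  x = 0: f ≡ 0 at y ∈ {1}; g ≡ 0 at y ∈ {1, 3}; common: {1}.
  x = 1: f ≡ 0 at y ∈ {4}; g ≡ 0 at y ∈ ∅; common: ∅.
  x = 2: f ≡ 0 at y ∈ {2}; g ≡ 0 at y ∈ {0, 2}; common: {2}.
  x = 3: f ≡ 0 at y ∈ {0}; g ≡ 0 at y ∈ {3}; common: ∅.
  x = 4: f ≡ 0 at y ∈ {3}; g ≡ 0 at y ∈ {0}; common: ∅.
Collecting: common zeros = {(0, 1), (2, 2)}, so the count is 2.
Comparison with the Bézout bound: 2 ≤ 2 = deg(f)·deg(g), as expected for curves with no common component (the bound is attained).


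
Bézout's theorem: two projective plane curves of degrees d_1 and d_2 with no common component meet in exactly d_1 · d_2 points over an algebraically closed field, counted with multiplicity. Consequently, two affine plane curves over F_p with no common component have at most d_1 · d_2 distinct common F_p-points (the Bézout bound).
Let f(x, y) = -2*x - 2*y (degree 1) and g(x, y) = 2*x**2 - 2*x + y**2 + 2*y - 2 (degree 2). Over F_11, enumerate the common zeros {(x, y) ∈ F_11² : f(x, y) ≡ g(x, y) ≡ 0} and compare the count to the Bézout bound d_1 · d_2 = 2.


Common zeros: ∅; count = 0; Bézout bound = 2.

deg(f) = 1, deg(g) = 2, so Bézout bound = 2.
Scan x ∈ F_11. For each x, list the y ∈ F_11 with f(x, y) ≡ 0 and those with g(x, y) ≡ 0 (mod 11); the common zeros in that column are the intersection.
  x = 0: f ≡ 0 at y ∈ {0}; g ≡ 0 at y ∈ {4, 5}; common: ∅.
  x = 1: f ≡ 0 at y ∈ {10}; g ≡ 0 at y ∈ {4, 5}; common: ∅.
  x = 2: f ≡ 0 at y ∈ {9}; g ≡ 0 at y ∈ ∅; common: ∅.
  x = 3: f ≡ 0 at y ∈ {8}; g ≡ 0 at y ∈ ∅; common: ∅.
  x = 4: f ≡ 0 at y ∈ {7}; g ≡ 0 at y ∈ {0, 9}; common: ∅.
  x = 5: f ≡ 0 at y ∈ {6}; g ≡ 0 at y ∈ ∅; common: ∅.
  x = 6: f ≡ 0 at y ∈ {5}; g ≡ 0 at y ∈ {2, 7}; common: ∅.
  x = 7: f ≡ 0 at y ∈ {4}; g ≡ 0 at y ∈ ∅; common: ∅.
  x = 8: f ≡ 0 at y ∈ {3}; g ≡ 0 at y ∈ {0, 9}; common: ∅.
  x = 9: f ≡ 0 at y ∈ {2}; g ≡ 0 at y ∈ ∅; common: ∅.
  x = 10: f ≡ 0 at y ∈ {1}; g ≡ 0 at y ∈ ∅; common: ∅.
Collecting: common zeros = ∅, so the count is 0.
Comparison with the Bézout bound: 0 ≤ 2 = deg(f)·deg(g), as expected for curves with no common component (the affine F_11-count falls short of the bound because intersections may lie at infinity, over extension fields, or carry multiplicity).


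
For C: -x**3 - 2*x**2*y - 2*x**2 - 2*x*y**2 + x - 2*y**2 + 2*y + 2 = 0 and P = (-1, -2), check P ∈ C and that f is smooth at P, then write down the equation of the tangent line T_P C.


Tangent line at P: -14*x - 14 = 0.

Step 1: f(-1, -2) = 0, so P lies on C.
Step 2: partial derivatives
  f_x(x, y) = -3*x**2 - 4*x*y - 4*x - 2*y**2 + 1, f_y(x, y) = -2*x**2 - 4*x*y - 4*y + 2.
  f_x(P) = -14, f_y(P) = 0 (gradient nonzero, so P is smooth).
Step 3: tangent line at P: -14·(x − -1) + 0·(y − -2) = 0.
Expanding: -14*x - 14 = 0.


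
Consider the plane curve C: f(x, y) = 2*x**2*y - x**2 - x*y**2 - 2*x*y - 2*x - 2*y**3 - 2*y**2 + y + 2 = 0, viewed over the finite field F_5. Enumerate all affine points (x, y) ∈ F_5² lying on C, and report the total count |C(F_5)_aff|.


Affine F_5-points: {(0, 2), (1, 1), (4, 1), (4, 3)}; count = 4.

For each of the 25 pairs (x, y) ∈ F_5², evaluate f(x, y) mod 5. Record the zeros.
  x = 0: [0↦2, 1↦4, 2↦0, 3↦3, 4↦1]  zeros at y ∈ {2}
  x = 1: [0↦4, 1↦0, 2↦3, 3↦1, 4↦2]  zeros at y ∈ {1}
  x = 2: [0↦4, 1↦3, 2↦2, 3↦4, 4↦2]  zeros at y ∈ ∅
  x = 3: [0↦2, 1↦3, 2↦2, 3↦2, 4↦1]  zeros at y ∈ ∅
  x = 4: [0↦3, 1↦0, 2↦3, 3↦0, 4↦4]  zeros at y ∈ {1, 3}
Collecting zeros: affine points = {(0, 2), (1, 1), (4, 1), (4, 3)}.
Total count |C(F_5)_aff| = 4.


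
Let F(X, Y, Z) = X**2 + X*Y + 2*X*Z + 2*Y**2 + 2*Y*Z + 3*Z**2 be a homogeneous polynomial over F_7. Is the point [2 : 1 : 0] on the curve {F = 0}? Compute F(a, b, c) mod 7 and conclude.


F(2,1,0) ≡ 1 (mod 7); P is NOT on the curve.

Evaluate F(2, 1, 0) term-by-term (mod 7).
  X**2 ↦ 1·4·1·1 = 4
  X*Y ↦ 1·2·1·1 = 2
  2*X*Z ↦ 2·2·1·0 = 0
  2*Y**2 ↦ 2·1·1·1 = 2
  2*Y*Z ↦ 2·1·1·0 = 0
  3*Z**2 ↦ 3·1·1·0 = 0
Sum: F(2, 1, 0) = (4) + (2) + (0) + (2) + (0) + (0) = 8.
Reducing mod 7: 8 ≡ 1 (mod 7).
Since F(a, b, c) ≡ 1 ≠ 0 (mod 7), P does NOT lie on the curve.


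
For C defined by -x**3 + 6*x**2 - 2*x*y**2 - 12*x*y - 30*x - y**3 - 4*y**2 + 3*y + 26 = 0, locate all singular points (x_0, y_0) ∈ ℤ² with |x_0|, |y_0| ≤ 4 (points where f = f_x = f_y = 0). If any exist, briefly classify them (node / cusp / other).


Singular points: {(2, -3)}; classification: cusp.

Compute partial derivatives:
  f_x = -3*x**2 + 12*x - 2*y**2 - 12*y - 30.
  f_y = -4*x*y - 12*x - 3*y**2 - 8*y + 3.
Scan x_0 ∈ {−4, ..., 4}. For each x_0, f_y(x_0, y) is a polynomial in y; find its integer roots y ∈ {−4, ..., 4}, then test f_x and f at those candidates.
  x = -4: f_y(-4, y) = -3*y**2 + 8*y + 51; vanishes at y ∈ {-3}. (-4, -3): f_x = -108 ≠ 0.
  x = -3: f_y(-3, y) = -3*y**2 + 4*y + 39; vanishes at y ∈ {-3}. (-3, -3): f_x = -75 ≠ 0.
  x = -2: f_y(-2, y) = 27 - 3*y**2; vanishes at y ∈ {-3, 3}. (-2, -3): f_x = -48 ≠ 0; (-2, 3): f_x = -120 ≠ 0.
  x = -1: f_y(-1, y) = -3*y**2 - 4*y + 15; vanishes at y ∈ {-3}. (-1, -3): f_x = -27 ≠ 0.
  x = 0: f_y(0, y) = -3*y**2 - 8*y + 3; vanishes at y ∈ {-3}. (0, -3): f_x = -12 ≠ 0.
  x = 1: f_y(1, y) = -3*y**2 - 12*y - 9; vanishes at y ∈ {-3, -1}. (1, -3): f_x = -3 ≠ 0; (1, -1): f_x = -11 ≠ 0.
  x = 2: f_y(2, y) = -3*y**2 - 16*y - 21; vanishes at y ∈ {-3}. (2, -3): f_x = 0, f = 0 — SINGULAR.
  x = 3: f_y(3, y) = -3*y**2 - 20*y - 33; vanishes at y ∈ {-3}. (3, -3): f_x = -3 ≠ 0.
  x = 4: f_y(4, y) = -3*y**2 - 24*y - 45; vanishes at y ∈ {-3}. (4, -3): f_x = -12 ≠ 0.
Only singular point on the grid: (2, -3).
Classify: substitute x = 2 + u, y = -3 + v and expand: f = -u**3 - 2*u*v**2 - v**3 + v**2.
No constant or linear terms (consistent with a singular point). Quadratic part: v**2. Cubic part: -u**3 - 2*u*v**2 - v**3.
The quadratic part v**2 is a perfect square, so there is a single (double) tangent line v = 0, i.e. y = -3. Restricting the cubic part to that line (v = 0) leaves -u**3 ≠ 0, so f is not divisible by v and the branch is v² ≈ u**3 to lowest order — this is a cusp.
Classification: cusp.


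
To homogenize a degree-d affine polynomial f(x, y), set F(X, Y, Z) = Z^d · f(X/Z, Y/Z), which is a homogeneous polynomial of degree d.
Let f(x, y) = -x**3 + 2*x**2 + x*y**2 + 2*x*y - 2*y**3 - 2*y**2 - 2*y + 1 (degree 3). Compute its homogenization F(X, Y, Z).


F(X, Y, Z) = -X**3 + 2*X**2*Z + X*Y**2 + 2*X*Y*Z - 2*Y**3 - 2*Y**2*Z - 2*Y*Z**2 + Z**3

deg(f) = 3.
Substitute x = X/Z, y = Y/Z into f, then multiply by Z^3.
  monomial -1·x^3·y^0 ↦ -1·X^3·Y^0·Z^0.
  monomial 2·x^2·y^0 ↦ 2·X^2·Y^0·Z^1.
  monomial 1·x^1·y^2 ↦ 1·X^1·Y^2·Z^0.
  monomial 2·x^1·y^1 ↦ 2·X^1·Y^1·Z^1.
  monomial -2·x^0·y^3 ↦ -2·X^0·Y^3·Z^0.
  monomial -2·x^0·y^2 ↦ -2·X^0·Y^2·Z^1.
  monomial -2·x^0·y^1 ↦ -2·X^0·Y^1·Z^2.
  monomial 1·x^0·y^0 ↦ 1·X^0·Y^0·Z^3.
Collecting: F(X, Y, Z) = -X**3 + 2*X**2*Z + X*Y**2 + 2*X*Y*Z - 2*Y**3 - 2*Y**2*Z - 2*Y*Z**2 + Z**3.


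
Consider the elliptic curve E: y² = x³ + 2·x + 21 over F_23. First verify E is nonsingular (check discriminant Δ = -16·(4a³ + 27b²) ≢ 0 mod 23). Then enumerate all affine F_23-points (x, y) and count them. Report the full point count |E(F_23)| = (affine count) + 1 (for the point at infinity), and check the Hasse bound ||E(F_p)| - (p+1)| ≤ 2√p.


Affine points = {(1, 1), (1, 22), (3, 10), (3, 13), (4, 1), (4, 22), (5, 8), (5, 15), (9, 3), (9, 20), (10, 11), (10, 12), (12, 5), (12, 18), (13, 6), (13, 17), (16, 3), (16, 20), (17, 0), (18, 1), (18, 22), (19, 8), (19, 15), (21, 3), (21, 20), (22, 8), (22, 15)}; affine count = 27; |E(F_23)| = 28.

Discriminant check: Δ ∝ 4a³ + 27b² = 4·2³ + 27·21² = 4·8 + 27·441 ≡ 2 (mod 23). Nonzero ⇒ E is nonsingular.
For each x ∈ F_23, compute rhs = x³ + 2·x + 21 mod 23, then count y ∈ F_23 with y² ≡ rhs.
  x = 0: rhs = 21, matching y values: none (0 points).
  x = 1: rhs = 1, matching y values: 1, 22 (2 points).
  x = 2: rhs = 10, matching y values: none (0 points).
  x = 3: rhs = 8, matching y values: 10, 13 (2 points).
  x = 4: rhs = 1, matching y values: 1, 22 (2 points).
  x = 5: rhs = 18, matching y values: 8, 15 (2 points).
  x = 6: rhs = 19, matching y values: none (0 points).
  x = 7: rhs = 10, matching y values: none (0 points).
  x = 8: rhs = 20, matching y values: none (0 points).
  x = 9: rhs = 9, matching y values: 3, 20 (2 points).
  x = 10: rhs = 6, matching y values: 11, 12 (2 points).
  x = 11: rhs = 17, matching y values: none (0 points).
  x = 12: rhs = 2, matching y values: 5, 18 (2 points).
  x = 13: rhs = 13, matching y values: 6, 17 (2 points).
  x = 14: rhs = 10, matching y values: none (0 points).
  x = 15: rhs = 22, matching y values: none (0 points).
  x = 16: rhs = 9, matching y values: 3, 20 (2 points).
  x = 17: rhs = 0, matching y values: 0 (1 points).
  x = 18: rhs = 1, matching y values: 1, 22 (2 points).
  x = 19: rhs = 18, matching y values: 8, 15 (2 points).
  x = 20: rhs = 11, matching y values: none (0 points).
  x = 21: rhs = 9, matching y values: 3, 20 (2 points).
  x = 22: rhs = 18, matching y values: 8, 15 (2 points).
Total affine count: 27.
Full point count |E(F_23)| = 27 + 1 = 28.
Hasse bound: |28 − (23+1)| = |4| = 4 ≤ 2√23 ≈ 9.5917 ✓.


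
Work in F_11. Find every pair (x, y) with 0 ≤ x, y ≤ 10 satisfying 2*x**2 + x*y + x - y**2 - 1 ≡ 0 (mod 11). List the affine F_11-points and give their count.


Affine F_11-points: {(1, 2), (1, 10), (3, 1), (3, 2), (6, 0), (6, 6), (7, 1), (7, 6), (10, 0), (10, 10)}; count = 10.

For each of the 121 pairs (x, y) ∈ F_11², evaluate f(x, y) mod 11. Record the zeros.
  x = 0: [0↦10, 1↦9, 2↦6, 3↦1, 4↦5, 5↦7, 6↦7, 7↦5, 8↦1, 9↦6, 10↦9]  zeros at y ∈ ∅
  x = 1: [0↦2, 1↦2, 2↦0, 3↦7, 4↦1, 5↦4, 6↦5, 7↦4, 8↦1, 9↦7, 10↦0]  zeros at y ∈ {2, 10}
  x = 2: [0↦9, 1↦10, 2↦9, 3↦6, 4↦1, 5↦5, 6↦7, 7↦7, 8↦5, 9↦1, 10↦6]  zeros at y ∈ ∅
  x = 3: [0↦9, 1↦0, 2↦0, 3↦9, 4↦5, 5↦10, 6↦2, 7↦3, 8↦2, 9↦10, 10↦5]  zeros at y ∈ {1, 2}
  x = 4: [0↦2, 1↦5, 2↦6, 3↦5, 4↦2, 5↦8, 6↦1, 7↦3, 8↦3, 9↦1, 10↦8]  zeros at y ∈ ∅
  x = 5: [0↦10, 1↦3, 2↦5, 3↦5, 4↦3, 5↦10, 6↦4, 7↦7, 8↦8, 9↦7, 10↦4]  zeros at y ∈ ∅
  x = 6: [0↦0, 1↦5, 2↦8, 3↦9, 4↦8, 5↦5, 6↦0, 7↦4, 8↦6, 9↦6, 10↦4]  zeros at y ∈ {0, 6}
  x = 7: [0↦5, 1↦0, 2↦4, 3↦6, 4↦6, 5↦4, 6↦0, 7↦5, 8↦8, 9↦9, 10↦8]  zeros at y ∈ {1, 6}
  x = 8: [0↦3, 1↦10, 2↦4, 3↦7, 4↦8, 5↦7, 6↦4, 7↦10, 8↦3, 9↦5, 10↦5]  zeros at y ∈ ∅
  x = 9: [0↦5, 1↦2, 2↦8, 3↦1, 4↦3, 5↦3, 6↦1, 7↦8, 8↦2, 9↦5, 10↦6]  zeros at y ∈ ∅
  x = 10: [0↦0, 1↦9, 2↦5, 3↦10, 4↦2, 5↦3, 6↦2, 7↦10, 8↦5, 9↦9, 10↦0]  zeros at y ∈ {0, 10}
Collecting zeros: affine points = {(1, 2), (1, 10), (3, 1), (3, 2), (6, 0), (6, 6), (7, 1), (7, 6), (10, 0), (10, 10)}.
Total count |C(F_11)_aff| = 10.


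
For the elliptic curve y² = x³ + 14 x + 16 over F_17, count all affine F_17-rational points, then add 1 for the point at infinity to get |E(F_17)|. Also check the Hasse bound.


Affine points = {(0, 4), (0, 13), (2, 1), (2, 16), (3, 0), (4, 0), (7, 7), (7, 10), (9, 2), (9, 15), (10, 0), (12, 5), (12, 12), (13, 7), (13, 10), (14, 7), (14, 10), (16, 1), (16, 16)}; affine count = 19; |E(F_17)| = 20.

Discriminant check: Δ ∝ 4a³ + 27b² = 4·14³ + 27·16² = 4·2744 + 27·256 ≡ 4 (mod 17). Nonzero ⇒ E is nonsingular.
For each x ∈ F_17, compute rhs = x³ + 14·x + 16 mod 17, then count y ∈ F_17 with y² ≡ rhs.
  x = 0: rhs = 16, matching y values: 4, 13 (2 points).
  x = 1: rhs = 14, matching y values: none (0 points).
  x = 2: rhs = 1, matching y values: 1, 16 (2 points).
  x = 3: rhs = 0, matching y values: 0 (1 points).
  x = 4: rhs = 0, matching y values: 0 (1 points).
  x = 5: rhs = 7, matching y values: none (0 points).
  x = 6: rhs = 10, matching y values: none (0 points).
  x = 7: rhs = 15, matching y values: 7, 10 (2 points).
  x = 8: rhs = 11, matching y values: none (0 points).
  x = 9: rhs = 4, matching y values: 2, 15 (2 points).
  x = 10: rhs = 0, matching y values: 0 (1 points).
  x = 11: rhs = 5, matching y values: none (0 points).
  x = 12: rhs = 8, matching y values: 5, 12 (2 points).
  x = 13: rhs = 15, matching y values: 7, 10 (2 points).
  x = 14: rhs = 15, matching y values: 7, 10 (2 points).
  x = 15: rhs = 14, matching y values: none (0 points).
  x = 16: rhs = 1, matching y values: 1, 16 (2 points).
Total affine count: 19.
Full point count |E(F_17)| = 19 + 1 = 20.
Hasse bound: |20 − (17+1)| = |2| = 2 ≤ 2√17 ≈ 8.2462 ✓.


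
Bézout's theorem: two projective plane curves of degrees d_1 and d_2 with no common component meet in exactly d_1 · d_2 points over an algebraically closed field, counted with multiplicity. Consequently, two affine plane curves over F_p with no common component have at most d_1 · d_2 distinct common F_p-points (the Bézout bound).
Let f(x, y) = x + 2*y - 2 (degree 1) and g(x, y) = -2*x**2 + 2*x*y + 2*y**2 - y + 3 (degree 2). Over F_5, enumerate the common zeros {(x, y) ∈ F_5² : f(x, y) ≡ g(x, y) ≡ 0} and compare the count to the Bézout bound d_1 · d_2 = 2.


Common zeros: {(2, 0)}; count = 1; Bézout bound = 2.

deg(f) = 1, deg(g) = 2, so Bézout bound = 2.
Scan x ∈ F_5. For each x, list the y ∈ F_5 with f(x, y) ≡ 0 and those with g(x, y) ≡ 0 (mod 5); the common zeros in that column are the intersection.
  x = 0: f ≡ 0 at y ∈ {1}; g ≡ 0 at y ∈ ∅; common: ∅.
  x = 1: f ≡ 0 at y ∈ {3}; g ≡ 0 at y ∈ ∅; common: ∅.
  x = 2: f ≡ 0 at y ∈ {0}; g ≡ 0 at y ∈ {0, 1}; common: {0}.
  x = 3: f ≡ 0 at y ∈ {2}; g ≡ 0 at y ∈ {0}; common: ∅.
  x = 4: f ≡ 0 at y ∈ {4}; g ≡ 0 at y ∈ {1, 3}; common: ∅.
Collecting: common zeros = {(2, 0)}, so the count is 1.
Comparison with the Bézout bound: 1 ≤ 2 = deg(f)·deg(g), as expected for curves with no common component (the affine F_5-count falls short of the bound because intersections may lie at infinity, over extension fields, or carry multiplicity).


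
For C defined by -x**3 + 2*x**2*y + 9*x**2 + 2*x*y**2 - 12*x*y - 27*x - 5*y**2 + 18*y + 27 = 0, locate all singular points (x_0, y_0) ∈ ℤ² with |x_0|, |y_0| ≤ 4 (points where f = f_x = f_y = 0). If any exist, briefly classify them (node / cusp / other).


Singular points: {(3, 0)}; classification: cusp.

Compute partial derivatives:
  f_x = -3*x**2 + 4*x*y + 18*x + 2*y**2 - 12*y - 27.
  f_y = 2*x**2 + 4*x*y - 12*x - 10*y + 18.
Scan x_0 ∈ {−4, ..., 4}. For each x_0, f_y(x_0, y) is a polynomial in y; find its integer roots y ∈ {−4, ..., 4}, then test f_x and f at those candidates.
  x = -4: f_y(-4, y) = 98 - 26*y; no integer root y with |y| ≤ 4.
  x = -3: f_y(-3, y) = 72 - 22*y; no integer root y with |y| ≤ 4.
  x = -2: f_y(-2, y) = 50 - 18*y; no integer root y with |y| ≤ 4.
  x = -1: f_y(-1, y) = 32 - 14*y; no integer root y with |y| ≤ 4.
  x = 0: f_y(0, y) = 18 - 10*y; no integer root y with |y| ≤ 4.
  x = 1: f_y(1, y) = 8 - 6*y; no integer root y with |y| ≤ 4.
  x = 2: f_y(2, y) = 2 - 2*y; vanishes at y ∈ {1}. (2, 1): f_x = -5 ≠ 0.
  x = 3: f_y(3, y) = 2*y; vanishes at y ∈ {0}. (3, 0): f_x = 0, f = 0 — SINGULAR.
  x = 4: f_y(4, y) = 6*y + 2; no integer root y with |y| ≤ 4.
Only singular point on the grid: (3, 0).
Classify: substitute x = 3 + u, y = 0 + v and expand: f = -u**3 + 2*u**2*v + 2*u*v**2 + v**2.
No constant or linear terms (consistent with a singular point). Quadratic part: v**2. Cubic part: -u**3 + 2*u**2*v + 2*u*v**2.
The quadratic part v**2 is a perfect square, so there is a single (double) tangent line v = 0, i.e. y = 0. Restricting the cubic part to that line (v = 0) leaves -u**3 ≠ 0, so f is not divisible by v and the branch is v² ≈ u**3 to lowest order — this is a cusp.
Classification: cusp.


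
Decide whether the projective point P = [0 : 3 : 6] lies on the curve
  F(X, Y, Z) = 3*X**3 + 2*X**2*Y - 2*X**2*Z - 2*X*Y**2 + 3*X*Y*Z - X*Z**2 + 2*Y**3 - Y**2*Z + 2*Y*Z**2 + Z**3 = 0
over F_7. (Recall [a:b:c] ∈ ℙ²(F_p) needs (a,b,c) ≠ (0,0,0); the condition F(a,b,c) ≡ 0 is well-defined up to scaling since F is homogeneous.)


F(0,3,6) ≡ 5 (mod 7); P is NOT on the curve.

Evaluate F(0, 3, 6) term-by-term (mod 7).
  3*X**3 ↦ 3·0·1·1 = 0
  2*X**2*Y ↦ 2·0·3·1 = 0
  -2*X**2*Z ↦ -2·0·1·6 = 0
  -2*X*Y**2 ↦ -2·0·9·1 = 0
  3*X*Y*Z ↦ 3·0·3·6 = 0
  -X*Z**2 ↦ -1·0·1·36 = 0
  2*Y**3 ↦ 2·1·27·1 = 54
  -Y**2*Z ↦ -1·1·9·6 = -54
  2*Y*Z**2 ↦ 2·1·3·36 = 216
  Z**3 ↦ 1·1·1·216 = 216
Sum: F(0, 3, 6) = (0) + (0) + (0) + (0) + (0) + (0) + (54) + (-54) + (216) + (216) = 432.
Reducing mod 7: 432 ≡ 5 (mod 7).
Since F(a, b, c) ≡ 5 ≠ 0 (mod 7), P does NOT lie on the curve.


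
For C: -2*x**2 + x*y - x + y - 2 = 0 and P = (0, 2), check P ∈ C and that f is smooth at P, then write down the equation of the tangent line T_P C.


Tangent line at P: x + y - 2 = 0.

Step 1: f(0, 2) = 0, so P lies on C.
Step 2: partial derivatives
  f_x(x, y) = -4*x + y - 1, f_y(x, y) = x + 1.
  f_x(P) = 1, f_y(P) = 1 (gradient nonzero, so P is smooth).
Step 3: tangent line at P: 1·(x − 0) + 1·(y − 2) = 0.
Expanding: x + y - 2 = 0.


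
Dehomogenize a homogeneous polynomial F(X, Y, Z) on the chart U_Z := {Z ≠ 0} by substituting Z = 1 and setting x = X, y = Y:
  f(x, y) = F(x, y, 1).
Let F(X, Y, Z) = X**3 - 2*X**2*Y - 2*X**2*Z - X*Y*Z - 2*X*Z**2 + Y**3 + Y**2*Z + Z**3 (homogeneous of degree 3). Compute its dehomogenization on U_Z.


f(x, y) = x**3 - 2*x**2*y - 2*x**2 - x*y - 2*x + y**3 + y**2 + 1

On U_Z we set Z = 1. Each monomial c·X^i·Y^j·Z^k in F becomes c·x^i·y^j·1^k = c·x^i·y^j.
Substituting Z = 1: F(X, Y, 1) = x**3 - 2*x**2*y - 2*x**2 - x*y - 2*x + y**3 + y**2 + 1.
Note: deg(f) ≤ deg(F) = 3; strict inequality happens when F is divisible by Z (lost terms).


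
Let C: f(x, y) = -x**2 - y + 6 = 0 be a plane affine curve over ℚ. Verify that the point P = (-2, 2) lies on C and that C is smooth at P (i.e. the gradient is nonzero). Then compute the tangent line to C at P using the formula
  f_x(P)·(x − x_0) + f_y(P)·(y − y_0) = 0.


Tangent line at P: 4*x - y + 10 = 0.

Step 1: f(-2, 2) = 0, so P lies on C.
Step 2: partial derivatives
  f_x(x, y) = -2*x, f_y(x, y) = -1.
  f_x(P) = 4, f_y(P) = -1 (gradient nonzero, so P is smooth).
Step 3: tangent line at P: 4·(x − -2) + -1·(y − 2) = 0.
Expanding: 4*x - y + 10 = 0.


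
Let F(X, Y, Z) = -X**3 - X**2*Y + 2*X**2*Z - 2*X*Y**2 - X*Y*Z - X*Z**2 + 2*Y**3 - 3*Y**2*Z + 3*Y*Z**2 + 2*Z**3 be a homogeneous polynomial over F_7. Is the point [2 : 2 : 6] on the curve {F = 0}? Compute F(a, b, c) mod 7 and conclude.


F(2,2,6) ≡ 1 (mod 7); P is NOT on the curve.

Evaluate F(2, 2, 6) term-by-term (mod 7).
  -X**3 ↦ -1·8·1·1 = -8
  -X**2*Y ↦ -1·4·2·1 = -8
  2*X**2*Z ↦ 2·4·1·6 = 48
  -2*X*Y**2 ↦ -2·2·4·1 = -16
  -X*Y*Z ↦ -1·2·2·6 = -24
  -X*Z**2 ↦ -1·2·1·36 = -72
  2*Y**3 ↦ 2·1·8·1 = 16
  -3*Y**2*Z ↦ -3·1·4·6 = -72
  3*Y*Z**2 ↦ 3·1·2·36 = 216
  2*Z**3 ↦ 2·1·1·216 = 432
Sum: F(2, 2, 6) = (-8) + (-8) + (48) + (-16) + (-24) + (-72) + (16) + (-72) + (216) + (432) = 512.
Reducing mod 7: 512 ≡ 1 (mod 7).
Since F(a, b, c) ≡ 1 ≠ 0 (mod 7), P does NOT lie on the curve.


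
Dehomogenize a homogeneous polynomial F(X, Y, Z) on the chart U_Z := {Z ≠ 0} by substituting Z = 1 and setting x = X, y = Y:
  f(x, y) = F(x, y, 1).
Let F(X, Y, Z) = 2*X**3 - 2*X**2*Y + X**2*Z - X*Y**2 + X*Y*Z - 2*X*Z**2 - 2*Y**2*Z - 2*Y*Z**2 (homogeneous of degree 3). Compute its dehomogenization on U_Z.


f(x, y) = 2*x**3 - 2*x**2*y + x**2 - x*y**2 + x*y - 2*x - 2*y**2 - 2*y

On U_Z we set Z = 1. Each monomial c·X^i·Y^j·Z^k in F becomes c·x^i·y^j·1^k = c·x^i·y^j.
Substituting Z = 1: F(X, Y, 1) = 2*x**3 - 2*x**2*y + x**2 - x*y**2 + x*y - 2*x - 2*y**2 - 2*y.
Note: deg(f) ≤ deg(F) = 3; strict inequality happens when F is divisible by Z (lost terms).


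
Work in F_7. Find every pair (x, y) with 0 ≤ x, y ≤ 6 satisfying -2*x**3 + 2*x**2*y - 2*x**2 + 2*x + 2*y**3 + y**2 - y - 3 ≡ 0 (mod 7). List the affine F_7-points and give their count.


Affine F_7-points: {(1, 6), (2, 5), (3, 1), (5, 2), (5, 6), (6, 6)}; count = 6.

For each of the 49 pairs (x, y) ∈ F_7², evaluate f(x, y) mod 7. Record the zeros.
  x = 0: [0↦4, 1↦6, 2↦1, 3↦1, 4↦4, 5↦1, 6↦4]  zeros at y ∈ ∅
  x = 1: [0↦2, 1↦6, 2↦3, 3↦5, 4↦3, 5↦2, 6↦0]  zeros at y ∈ {6}
  x = 2: [0↦5, 1↦1, 2↦4, 3↦5, 4↦2, 5↦0, 6↦4]  zeros at y ∈ {5}
  x = 3: [0↦1, 1↦0, 2↦6, 3↦3, 4↦3, 5↦4, 6↦4]  zeros at y ∈ {1}
  x = 4: [0↦6, 1↦5, 2↦4, 3↦1, 4↦1, 5↦2, 6↦2]  zeros at y ∈ ∅
  x = 5: [0↦1, 1↦4, 2↦0, 3↦1, 4↦5, 5↦3, 6↦0]  zeros at y ∈ {2, 6}
  x = 6: [0↦2, 1↦6, 2↦3, 3↦5, 4↦3, 5↦2, 6↦0]  zeros at y ∈ {6}
Collecting zeros: affine points = {(1, 6), (2, 5), (3, 1), (5, 2), (5, 6), (6, 6)}.
Total count |C(F_7)_aff| = 6.


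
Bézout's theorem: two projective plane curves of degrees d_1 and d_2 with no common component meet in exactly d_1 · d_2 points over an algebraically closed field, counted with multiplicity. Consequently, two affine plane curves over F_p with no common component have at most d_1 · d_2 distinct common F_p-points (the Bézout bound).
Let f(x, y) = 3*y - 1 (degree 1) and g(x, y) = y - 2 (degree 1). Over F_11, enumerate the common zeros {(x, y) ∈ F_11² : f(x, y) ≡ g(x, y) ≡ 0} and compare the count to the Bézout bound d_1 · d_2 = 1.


Common zeros: ∅; count = 0; Bézout bound = 1.

deg(f) = 1, deg(g) = 1, so Bézout bound = 1.
Scan x ∈ F_11. For each x, list the y ∈ F_11 with f(x, y) ≡ 0 and those with g(x, y) ≡ 0 (mod 11); the common zeros in that column are the intersection.
  x = 0: f ≡ 0 at y ∈ {4}; g ≡ 0 at y ∈ {2}; common: ∅.
  x = 1: f ≡ 0 at y ∈ {4}; g ≡ 0 at y ∈ {2}; common: ∅.
  x = 2: f ≡ 0 at y ∈ {4}; g ≡ 0 at y ∈ {2}; common: ∅.
  x = 3: f ≡ 0 at y ∈ {4}; g ≡ 0 at y ∈ {2}; common: ∅.
  x = 4: f ≡ 0 at y ∈ {4}; g ≡ 0 at y ∈ {2}; common: ∅.
  x = 5: f ≡ 0 at y ∈ {4}; g ≡ 0 at y ∈ {2}; common: ∅.
  x = 6: f ≡ 0 at y ∈ {4}; g ≡ 0 at y ∈ {2}; common: ∅.
  x = 7: f ≡ 0 at y ∈ {4}; g ≡ 0 at y ∈ {2}; common: ∅.
  x = 8: f ≡ 0 at y ∈ {4}; g ≡ 0 at y ∈ {2}; common: ∅.
  x = 9: f ≡ 0 at y ∈ {4}; g ≡ 0 at y ∈ {2}; common: ∅.
  x = 10: f ≡ 0 at y ∈ {4}; g ≡ 0 at y ∈ {2}; common: ∅.
Collecting: common zeros = ∅, so the count is 0.
Comparison with the Bézout bound: 0 ≤ 1 = deg(f)·deg(g), as expected for curves with no common component (the affine F_11-count falls short of the bound because intersections may lie at infinity, over extension fields, or carry multiplicity).


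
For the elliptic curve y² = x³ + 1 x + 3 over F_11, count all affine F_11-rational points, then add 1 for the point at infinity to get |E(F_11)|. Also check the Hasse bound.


Affine points = {(0, 5), (0, 6), (1, 4), (1, 7), (3, 0), (4, 4), (4, 7), (5, 1), (5, 10), (6, 4), (6, 7), (7, 1), (7, 10), (9, 2), (9, 9), (10, 1), (10, 10)}; affine count = 17; |E(F_11)| = 18.

Discriminant check: Δ ∝ 4a³ + 27b² = 4·1³ + 27·3² = 4·1 + 27·9 ≡ 5 (mod 11). Nonzero ⇒ E is nonsingular.
For each x ∈ F_11, compute rhs = x³ + 1·x + 3 mod 11, then count y ∈ F_11 with y² ≡ rhs.
  x = 0: rhs = 3, matching y values: 5, 6 (2 points).
  x = 1: rhs = 5, matching y values: 4, 7 (2 points).
  x = 2: rhs = 2, matching y values: none (0 points).
  x = 3: rhs = 0, matching y values: 0 (1 points).
  x = 4: rhs = 5, matching y values: 4, 7 (2 points).
  x = 5: rhs = 1, matching y values: 1, 10 (2 points).
  x = 6: rhs = 5, matching y values: 4, 7 (2 points).
  x = 7: rhs = 1, matching y values: 1, 10 (2 points).
  x = 8: rhs = 6, matching y values: none (0 points).
  x = 9: rhs = 4, matching y values: 2, 9 (2 points).
  x = 10: rhs = 1, matching y values: 1, 10 (2 points).
Total affine count: 17.
Full point count |E(F_11)| = 17 + 1 = 18.
Hasse bound: |18 − (11+1)| = |6| = 6 ≤ 2√11 ≈ 6.6332 ✓.


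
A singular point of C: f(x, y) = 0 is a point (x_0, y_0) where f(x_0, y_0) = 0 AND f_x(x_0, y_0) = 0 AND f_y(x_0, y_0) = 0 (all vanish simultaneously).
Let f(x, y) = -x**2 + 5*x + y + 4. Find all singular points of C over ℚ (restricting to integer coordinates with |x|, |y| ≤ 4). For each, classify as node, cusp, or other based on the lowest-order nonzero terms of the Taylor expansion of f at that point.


No singular points in the scanned grid; C is smooth there.

Compute partial derivatives:
  f_x = 5 - 2*x.
  f_y = 1.
f_y = 1 is a nonzero constant, so f_y never vanishes: no point (x, y) can satisfy f = f_x = f_y = 0. In particular no (x, y) ∈ {−4, ..., 4}² is singular; the curve is smooth.


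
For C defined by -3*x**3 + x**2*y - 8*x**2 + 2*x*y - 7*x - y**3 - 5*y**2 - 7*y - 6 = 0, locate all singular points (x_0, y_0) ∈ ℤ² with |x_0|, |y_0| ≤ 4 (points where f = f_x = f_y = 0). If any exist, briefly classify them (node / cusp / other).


Singular points: {(-1, -2)}; classification: node.

Compute partial derivatives:
  f_x = -9*x**2 + 2*x*y - 16*x + 2*y - 7.
  f_y = x**2 + 2*x - 3*y**2 - 10*y - 7.
Scan x_0 ∈ {−4, ..., 4}. For each x_0, f_y(x_0, y) is a polynomial in y; find its integer roots y ∈ {−4, ..., 4}, then test f_x and f at those candidates.
  x = -4: f_y(-4, y) = -3*y**2 - 10*y + 1; no integer root y with |y| ≤ 4.
  x = -3: f_y(-3, y) = -3*y**2 - 10*y - 4; no integer root y with |y| ≤ 4.
  x = -2: f_y(-2, y) = -3*y**2 - 10*y - 7; vanishes at y ∈ {-1}. (-2, -1): f_x = -9 ≠ 0.
  x = -1: f_y(-1, y) = -3*y**2 - 10*y - 8; vanishes at y ∈ {-2}. (-1, -2): f_x = 0, f = 0 — SINGULAR.
  x = 0: f_y(0, y) = -3*y**2 - 10*y - 7; vanishes at y ∈ {-1}. (0, -1): f_x = -9 ≠ 0.
  x = 1: f_y(1, y) = -3*y**2 - 10*y - 4; no integer root y with |y| ≤ 4.
  x = 2: f_y(2, y) = -3*y**2 - 10*y + 1; no integer root y with |y| ≤ 4.
  x = 3: f_y(3, y) = -3*y**2 - 10*y + 8; vanishes at y ∈ {-4}. (3, -4): f_x = -168 ≠ 0.
  x = 4: f_y(4, y) = -3*y**2 - 10*y + 17; no integer root y with |y| ≤ 4.
Only singular point on the grid: (-1, -2).
Classify: substitute x = -1 + u, y = -2 + v and expand: f = -3*u**3 + u**2*v - u**2 - v**3 + v**2.
No constant or linear terms (consistent with a singular point). Quadratic part: -u**2 + v**2. Cubic part: -3*u**3 + u**2*v - v**3.
The quadratic part v**2 - u**2 = (v − u)(v + u) splits into two distinct linear factors, so there are two distinct tangent lines y − -2 = ±(x − -1) — this is a node (ordinary double point).
Classification: node.
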